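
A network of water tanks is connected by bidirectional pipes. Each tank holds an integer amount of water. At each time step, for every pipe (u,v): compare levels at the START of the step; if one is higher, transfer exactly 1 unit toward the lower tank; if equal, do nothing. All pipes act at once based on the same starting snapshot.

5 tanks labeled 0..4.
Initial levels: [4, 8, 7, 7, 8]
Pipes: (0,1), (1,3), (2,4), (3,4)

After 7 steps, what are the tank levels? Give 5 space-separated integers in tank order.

Step 1: flows [1->0,1->3,4->2,4->3] -> levels [5 6 8 9 6]
Step 2: flows [1->0,3->1,2->4,3->4] -> levels [6 6 7 7 8]
Step 3: flows [0=1,3->1,4->2,4->3] -> levels [6 7 8 7 6]
Step 4: flows [1->0,1=3,2->4,3->4] -> levels [7 6 7 6 8]
Step 5: flows [0->1,1=3,4->2,4->3] -> levels [6 7 8 7 6]
  -> period-2 cycle: step 5 state = step 3 state
  -> state at step 7: (7-3) mod 2 = 0, same as step 3 -> [6 7 8 7 6]

Answer: 6 7 8 7 6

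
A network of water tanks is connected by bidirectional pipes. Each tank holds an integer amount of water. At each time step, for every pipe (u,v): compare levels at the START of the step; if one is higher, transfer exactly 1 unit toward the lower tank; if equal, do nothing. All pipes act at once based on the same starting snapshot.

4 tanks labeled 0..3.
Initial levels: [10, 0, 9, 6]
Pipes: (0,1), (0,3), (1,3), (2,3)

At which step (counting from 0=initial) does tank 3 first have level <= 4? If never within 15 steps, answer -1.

Answer: -1

Derivation:
Step 1: flows [0->1,0->3,3->1,2->3] -> levels [8 2 8 7]
Step 2: flows [0->1,0->3,3->1,2->3] -> levels [6 4 7 8]
Step 3: flows [0->1,3->0,3->1,3->2] -> levels [6 6 8 5]
Step 4: flows [0=1,0->3,1->3,2->3] -> levels [5 5 7 8]
Step 5: flows [0=1,3->0,3->1,3->2] -> levels [6 6 8 5]
  -> period-2 cycle (repeats step 3); tank 3 never drops to <=4
Tank 3 never reaches <=4 within 15 steps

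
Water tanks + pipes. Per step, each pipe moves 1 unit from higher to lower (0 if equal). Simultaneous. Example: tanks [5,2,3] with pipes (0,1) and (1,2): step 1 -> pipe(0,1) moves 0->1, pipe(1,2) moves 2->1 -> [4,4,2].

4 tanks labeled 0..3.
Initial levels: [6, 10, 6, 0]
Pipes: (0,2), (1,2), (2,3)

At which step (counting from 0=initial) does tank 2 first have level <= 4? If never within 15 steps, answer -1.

Answer: 7

Derivation:
Step 1: flows [0=2,1->2,2->3] -> levels [6 9 6 1]
Step 2: flows [0=2,1->2,2->3] -> levels [6 8 6 2]
Step 3: flows [0=2,1->2,2->3] -> levels [6 7 6 3]
Step 4: flows [0=2,1->2,2->3] -> levels [6 6 6 4]
Step 5: flows [0=2,1=2,2->3] -> levels [6 6 5 5]
Step 6: flows [0->2,1->2,2=3] -> levels [5 5 7 5]
Step 7: flows [2->0,2->1,2->3] -> levels [6 6 4 6]
Tank 2 first reaches <=4 at step 7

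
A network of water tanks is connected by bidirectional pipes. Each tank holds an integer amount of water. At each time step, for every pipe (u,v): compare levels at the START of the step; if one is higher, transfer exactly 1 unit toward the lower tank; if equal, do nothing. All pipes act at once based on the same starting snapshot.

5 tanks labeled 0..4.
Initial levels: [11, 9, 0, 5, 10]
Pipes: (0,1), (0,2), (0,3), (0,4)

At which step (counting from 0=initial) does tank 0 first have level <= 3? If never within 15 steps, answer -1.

Step 1: flows [0->1,0->2,0->3,0->4] -> levels [7 10 1 6 11]
Step 2: flows [1->0,0->2,0->3,4->0] -> levels [7 9 2 7 10]
Step 3: flows [1->0,0->2,0=3,4->0] -> levels [8 8 3 7 9]
Step 4: flows [0=1,0->2,0->3,4->0] -> levels [7 8 4 8 8]
Step 5: flows [1->0,0->2,3->0,4->0] -> levels [9 7 5 7 7]
Step 6: flows [0->1,0->2,0->3,0->4] -> levels [5 8 6 8 8]
Step 7: flows [1->0,2->0,3->0,4->0] -> levels [9 7 5 7 7]
  -> period-2 cycle (repeats step 5); tank 0 never drops to <=3
Tank 0 never reaches <=3 within 15 steps

Answer: -1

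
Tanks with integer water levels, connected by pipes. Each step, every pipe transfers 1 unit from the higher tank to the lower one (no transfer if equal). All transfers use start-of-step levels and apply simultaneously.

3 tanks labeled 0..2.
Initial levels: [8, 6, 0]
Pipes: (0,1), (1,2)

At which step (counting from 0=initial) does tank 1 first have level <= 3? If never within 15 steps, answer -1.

Answer: -1

Derivation:
Step 1: flows [0->1,1->2] -> levels [7 6 1]
Step 2: flows [0->1,1->2] -> levels [6 6 2]
Step 3: flows [0=1,1->2] -> levels [6 5 3]
Step 4: flows [0->1,1->2] -> levels [5 5 4]
Step 5: flows [0=1,1->2] -> levels [5 4 5]
Step 6: flows [0->1,2->1] -> levels [4 6 4]
Step 7: flows [1->0,1->2] -> levels [5 4 5]
  -> period-2 cycle (repeats step 5); tank 1 never drops to <=3
Tank 1 never reaches <=3 within 15 steps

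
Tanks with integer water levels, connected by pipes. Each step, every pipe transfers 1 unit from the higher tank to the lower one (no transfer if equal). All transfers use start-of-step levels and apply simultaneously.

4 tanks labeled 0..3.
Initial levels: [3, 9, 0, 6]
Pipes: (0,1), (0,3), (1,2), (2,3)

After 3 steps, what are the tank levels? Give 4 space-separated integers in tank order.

Answer: 4 4 5 5

Derivation:
Step 1: flows [1->0,3->0,1->2,3->2] -> levels [5 7 2 4]
Step 2: flows [1->0,0->3,1->2,3->2] -> levels [5 5 4 4]
Step 3: flows [0=1,0->3,1->2,2=3] -> levels [4 4 5 5]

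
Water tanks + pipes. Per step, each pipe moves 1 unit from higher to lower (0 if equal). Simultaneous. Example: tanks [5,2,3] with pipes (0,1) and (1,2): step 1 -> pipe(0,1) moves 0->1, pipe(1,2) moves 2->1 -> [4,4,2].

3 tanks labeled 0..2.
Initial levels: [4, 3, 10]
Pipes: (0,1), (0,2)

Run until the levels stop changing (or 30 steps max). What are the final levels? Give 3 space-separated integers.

Answer: 7 5 5

Derivation:
Step 1: flows [0->1,2->0] -> levels [4 4 9]
Step 2: flows [0=1,2->0] -> levels [5 4 8]
Step 3: flows [0->1,2->0] -> levels [5 5 7]
Step 4: flows [0=1,2->0] -> levels [6 5 6]
Step 5: flows [0->1,0=2] -> levels [5 6 6]
Step 6: flows [1->0,2->0] -> levels [7 5 5]
Step 7: flows [0->1,0->2] -> levels [5 6 6]
  -> period-2 cycle: step 7 state = step 5 state; never stabilizes
  -> state at step 30: (30-5) mod 2 = 1, same as step 6 -> [7 5 5]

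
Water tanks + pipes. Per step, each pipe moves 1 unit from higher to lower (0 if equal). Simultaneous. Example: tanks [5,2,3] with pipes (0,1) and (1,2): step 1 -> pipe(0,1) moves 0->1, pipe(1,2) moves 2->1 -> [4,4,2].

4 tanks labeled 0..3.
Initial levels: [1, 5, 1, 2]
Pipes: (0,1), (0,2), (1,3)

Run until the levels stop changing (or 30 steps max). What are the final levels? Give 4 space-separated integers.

Answer: 3 1 2 3

Derivation:
Step 1: flows [1->0,0=2,1->3] -> levels [2 3 1 3]
Step 2: flows [1->0,0->2,1=3] -> levels [2 2 2 3]
Step 3: flows [0=1,0=2,3->1] -> levels [2 3 2 2]
Step 4: flows [1->0,0=2,1->3] -> levels [3 1 2 3]
Step 5: flows [0->1,0->2,3->1] -> levels [1 3 3 2]
Step 6: flows [1->0,2->0,1->3] -> levels [3 1 2 3]
  -> period-2 cycle: step 6 state = step 4 state; never stabilizes
  -> state at step 30: (30-4) mod 2 = 0, same as step 4 -> [3 1 2 3]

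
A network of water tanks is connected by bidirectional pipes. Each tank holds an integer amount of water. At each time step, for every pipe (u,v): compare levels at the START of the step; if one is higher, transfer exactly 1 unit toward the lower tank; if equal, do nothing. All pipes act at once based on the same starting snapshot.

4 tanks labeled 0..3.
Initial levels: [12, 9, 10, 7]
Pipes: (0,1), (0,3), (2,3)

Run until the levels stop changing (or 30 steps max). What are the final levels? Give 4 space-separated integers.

Answer: 9 10 9 10

Derivation:
Step 1: flows [0->1,0->3,2->3] -> levels [10 10 9 9]
Step 2: flows [0=1,0->3,2=3] -> levels [9 10 9 10]
Step 3: flows [1->0,3->0,3->2] -> levels [11 9 10 8]
Step 4: flows [0->1,0->3,2->3] -> levels [9 10 9 10]
  -> period-2 cycle: step 4 state = step 2 state; never stabilizes
  -> state at step 30: (30-2) mod 2 = 0, same as step 2 -> [9 10 9 10]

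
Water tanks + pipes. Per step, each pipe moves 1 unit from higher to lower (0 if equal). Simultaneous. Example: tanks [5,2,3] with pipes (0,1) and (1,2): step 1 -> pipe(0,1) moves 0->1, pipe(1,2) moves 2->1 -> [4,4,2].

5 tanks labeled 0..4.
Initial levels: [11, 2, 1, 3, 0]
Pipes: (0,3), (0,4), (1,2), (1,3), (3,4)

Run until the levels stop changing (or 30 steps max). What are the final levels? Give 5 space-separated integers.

Answer: 3 2 3 5 4

Derivation:
Step 1: flows [0->3,0->4,1->2,3->1,3->4] -> levels [9 2 2 2 2]
Step 2: flows [0->3,0->4,1=2,1=3,3=4] -> levels [7 2 2 3 3]
Step 3: flows [0->3,0->4,1=2,3->1,3=4] -> levels [5 3 2 3 4]
Step 4: flows [0->3,0->4,1->2,1=3,4->3] -> levels [3 2 3 5 4]
Step 5: flows [3->0,4->0,2->1,3->1,3->4] -> levels [5 4 2 2 4]
Step 6: flows [0->3,0->4,1->2,1->3,4->3] -> levels [3 2 3 5 4]
  -> period-2 cycle: step 6 state = step 4 state; never stabilizes
  -> state at step 30: (30-4) mod 2 = 0, same as step 4 -> [3 2 3 5 4]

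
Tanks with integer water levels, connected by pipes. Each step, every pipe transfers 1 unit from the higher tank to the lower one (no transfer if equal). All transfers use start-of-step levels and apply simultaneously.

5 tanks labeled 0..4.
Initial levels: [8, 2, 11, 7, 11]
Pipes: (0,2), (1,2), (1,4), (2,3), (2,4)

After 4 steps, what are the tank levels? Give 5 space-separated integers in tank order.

Step 1: flows [2->0,2->1,4->1,2->3,2=4] -> levels [9 4 8 8 10]
Step 2: flows [0->2,2->1,4->1,2=3,4->2] -> levels [8 6 9 8 8]
Step 3: flows [2->0,2->1,4->1,2->3,2->4] -> levels [9 8 5 9 8]
Step 4: flows [0->2,1->2,1=4,3->2,4->2] -> levels [8 7 9 8 7]

Answer: 8 7 9 8 7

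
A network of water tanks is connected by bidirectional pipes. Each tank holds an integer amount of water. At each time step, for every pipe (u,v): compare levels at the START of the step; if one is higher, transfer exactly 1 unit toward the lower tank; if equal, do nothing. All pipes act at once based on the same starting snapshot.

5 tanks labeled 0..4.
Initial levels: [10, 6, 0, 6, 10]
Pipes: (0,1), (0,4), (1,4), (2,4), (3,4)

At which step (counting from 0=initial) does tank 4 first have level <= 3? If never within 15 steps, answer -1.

Step 1: flows [0->1,0=4,4->1,4->2,4->3] -> levels [9 8 1 7 7]
Step 2: flows [0->1,0->4,1->4,4->2,3=4] -> levels [7 8 2 7 8]
Step 3: flows [1->0,4->0,1=4,4->2,4->3] -> levels [9 7 3 8 5]
Step 4: flows [0->1,0->4,1->4,4->2,3->4] -> levels [7 7 4 7 7]
Step 5: flows [0=1,0=4,1=4,4->2,3=4] -> levels [7 7 5 7 6]
Step 6: flows [0=1,0->4,1->4,4->2,3->4] -> levels [6 6 6 6 8]
Step 7: flows [0=1,4->0,4->1,4->2,4->3] -> levels [7 7 7 7 4]
Step 8: flows [0=1,0->4,1->4,2->4,3->4] -> levels [6 6 6 6 8]
  -> period-2 cycle (repeats step 6); tank 4 never drops to <=3
Tank 4 never reaches <=3 within 15 steps

Answer: -1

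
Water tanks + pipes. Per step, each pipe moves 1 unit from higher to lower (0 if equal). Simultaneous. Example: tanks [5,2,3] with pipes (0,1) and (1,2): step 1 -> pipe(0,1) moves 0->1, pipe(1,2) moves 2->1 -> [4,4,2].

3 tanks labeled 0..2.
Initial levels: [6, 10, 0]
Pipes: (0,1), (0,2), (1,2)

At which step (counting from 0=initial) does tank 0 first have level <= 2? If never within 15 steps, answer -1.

Answer: -1

Derivation:
Step 1: flows [1->0,0->2,1->2] -> levels [6 8 2]
Step 2: flows [1->0,0->2,1->2] -> levels [6 6 4]
Step 3: flows [0=1,0->2,1->2] -> levels [5 5 6]
Step 4: flows [0=1,2->0,2->1] -> levels [6 6 4]
  -> period-2 cycle (repeats step 2); tank 0 never drops to <=2
Tank 0 never reaches <=2 within 15 steps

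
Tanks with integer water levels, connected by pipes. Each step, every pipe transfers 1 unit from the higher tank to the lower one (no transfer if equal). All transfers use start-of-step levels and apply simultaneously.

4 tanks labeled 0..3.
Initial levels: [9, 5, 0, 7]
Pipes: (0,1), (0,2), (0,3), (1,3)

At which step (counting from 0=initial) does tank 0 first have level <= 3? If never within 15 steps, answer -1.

Answer: 6

Derivation:
Step 1: flows [0->1,0->2,0->3,3->1] -> levels [6 7 1 7]
Step 2: flows [1->0,0->2,3->0,1=3] -> levels [7 6 2 6]
Step 3: flows [0->1,0->2,0->3,1=3] -> levels [4 7 3 7]
Step 4: flows [1->0,0->2,3->0,1=3] -> levels [5 6 4 6]
Step 5: flows [1->0,0->2,3->0,1=3] -> levels [6 5 5 5]
Step 6: flows [0->1,0->2,0->3,1=3] -> levels [3 6 6 6]
Tank 0 first reaches <=3 at step 6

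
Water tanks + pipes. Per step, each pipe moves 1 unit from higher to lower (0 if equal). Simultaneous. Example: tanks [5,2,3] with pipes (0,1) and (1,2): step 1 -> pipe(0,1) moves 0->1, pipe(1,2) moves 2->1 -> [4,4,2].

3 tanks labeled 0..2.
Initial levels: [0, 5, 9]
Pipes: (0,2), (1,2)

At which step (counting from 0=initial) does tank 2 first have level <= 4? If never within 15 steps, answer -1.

Step 1: flows [2->0,2->1] -> levels [1 6 7]
Step 2: flows [2->0,2->1] -> levels [2 7 5]
Step 3: flows [2->0,1->2] -> levels [3 6 5]
Step 4: flows [2->0,1->2] -> levels [4 5 5]
Step 5: flows [2->0,1=2] -> levels [5 5 4]
Tank 2 first reaches <=4 at step 5

Answer: 5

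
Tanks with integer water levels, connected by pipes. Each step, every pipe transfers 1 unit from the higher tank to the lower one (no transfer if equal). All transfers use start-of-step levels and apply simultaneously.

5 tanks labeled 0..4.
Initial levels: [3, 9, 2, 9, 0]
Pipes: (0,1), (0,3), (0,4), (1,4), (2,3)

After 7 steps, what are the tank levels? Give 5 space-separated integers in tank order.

Answer: 4 4 5 4 6

Derivation:
Step 1: flows [1->0,3->0,0->4,1->4,3->2] -> levels [4 7 3 7 2]
Step 2: flows [1->0,3->0,0->4,1->4,3->2] -> levels [5 5 4 5 4]
Step 3: flows [0=1,0=3,0->4,1->4,3->2] -> levels [4 4 5 4 6]
Step 4: flows [0=1,0=3,4->0,4->1,2->3] -> levels [5 5 4 5 4]
  -> period-2 cycle: step 4 state = step 2 state
  -> state at step 7: (7-2) mod 2 = 1, same as step 3 -> [4 4 5 4 6]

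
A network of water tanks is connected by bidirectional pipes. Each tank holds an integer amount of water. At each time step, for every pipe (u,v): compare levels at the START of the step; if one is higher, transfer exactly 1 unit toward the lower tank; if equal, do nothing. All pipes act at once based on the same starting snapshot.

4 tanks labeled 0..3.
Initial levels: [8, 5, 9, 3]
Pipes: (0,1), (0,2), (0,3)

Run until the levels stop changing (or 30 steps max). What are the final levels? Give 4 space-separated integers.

Answer: 4 7 7 7

Derivation:
Step 1: flows [0->1,2->0,0->3] -> levels [7 6 8 4]
Step 2: flows [0->1,2->0,0->3] -> levels [6 7 7 5]
Step 3: flows [1->0,2->0,0->3] -> levels [7 6 6 6]
Step 4: flows [0->1,0->2,0->3] -> levels [4 7 7 7]
Step 5: flows [1->0,2->0,3->0] -> levels [7 6 6 6]
  -> period-2 cycle: step 5 state = step 3 state; never stabilizes
  -> state at step 30: (30-3) mod 2 = 1, same as step 4 -> [4 7 7 7]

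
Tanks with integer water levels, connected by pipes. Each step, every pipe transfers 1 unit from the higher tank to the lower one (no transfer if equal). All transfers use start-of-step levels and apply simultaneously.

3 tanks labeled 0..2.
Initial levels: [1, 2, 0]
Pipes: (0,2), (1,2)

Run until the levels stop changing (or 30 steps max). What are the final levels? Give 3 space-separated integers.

Answer: 1 2 0

Derivation:
Step 1: flows [0->2,1->2] -> levels [0 1 2]
Step 2: flows [2->0,2->1] -> levels [1 2 0]
  -> period-2 cycle: step 2 state = step 0 state; never stabilizes
  -> state at step 30: (30-0) mod 2 = 0, same as step 0 -> [1 2 0]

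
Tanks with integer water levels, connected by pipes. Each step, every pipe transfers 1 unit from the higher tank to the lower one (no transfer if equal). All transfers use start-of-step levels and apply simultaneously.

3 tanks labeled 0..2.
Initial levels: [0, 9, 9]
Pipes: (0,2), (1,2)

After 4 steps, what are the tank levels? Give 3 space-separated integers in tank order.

Step 1: flows [2->0,1=2] -> levels [1 9 8]
Step 2: flows [2->0,1->2] -> levels [2 8 8]
Step 3: flows [2->0,1=2] -> levels [3 8 7]
Step 4: flows [2->0,1->2] -> levels [4 7 7]

Answer: 4 7 7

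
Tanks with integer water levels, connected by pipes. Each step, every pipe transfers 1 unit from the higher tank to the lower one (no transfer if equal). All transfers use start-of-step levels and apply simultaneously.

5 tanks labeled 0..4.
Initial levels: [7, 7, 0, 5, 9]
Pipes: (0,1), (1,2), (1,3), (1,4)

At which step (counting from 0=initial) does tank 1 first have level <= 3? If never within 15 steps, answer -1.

Step 1: flows [0=1,1->2,1->3,4->1] -> levels [7 6 1 6 8]
Step 2: flows [0->1,1->2,1=3,4->1] -> levels [6 7 2 6 7]
Step 3: flows [1->0,1->2,1->3,1=4] -> levels [7 4 3 7 7]
Step 4: flows [0->1,1->2,3->1,4->1] -> levels [6 6 4 6 6]
Step 5: flows [0=1,1->2,1=3,1=4] -> levels [6 5 5 6 6]
Step 6: flows [0->1,1=2,3->1,4->1] -> levels [5 8 5 5 5]
Step 7: flows [1->0,1->2,1->3,1->4] -> levels [6 4 6 6 6]
Step 8: flows [0->1,2->1,3->1,4->1] -> levels [5 8 5 5 5]
  -> period-2 cycle (repeats step 6); tank 1 never drops to <=3
Tank 1 never reaches <=3 within 15 steps

Answer: -1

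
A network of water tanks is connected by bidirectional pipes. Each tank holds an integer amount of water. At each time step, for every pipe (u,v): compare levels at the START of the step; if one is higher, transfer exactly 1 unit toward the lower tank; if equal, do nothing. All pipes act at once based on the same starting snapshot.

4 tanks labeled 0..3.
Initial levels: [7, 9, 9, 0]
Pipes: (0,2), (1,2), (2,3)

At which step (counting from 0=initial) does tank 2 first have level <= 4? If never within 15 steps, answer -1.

Step 1: flows [2->0,1=2,2->3] -> levels [8 9 7 1]
Step 2: flows [0->2,1->2,2->3] -> levels [7 8 8 2]
Step 3: flows [2->0,1=2,2->3] -> levels [8 8 6 3]
Step 4: flows [0->2,1->2,2->3] -> levels [7 7 7 4]
Step 5: flows [0=2,1=2,2->3] -> levels [7 7 6 5]
Step 6: flows [0->2,1->2,2->3] -> levels [6 6 7 6]
Step 7: flows [2->0,2->1,2->3] -> levels [7 7 4 7]
Tank 2 first reaches <=4 at step 7

Answer: 7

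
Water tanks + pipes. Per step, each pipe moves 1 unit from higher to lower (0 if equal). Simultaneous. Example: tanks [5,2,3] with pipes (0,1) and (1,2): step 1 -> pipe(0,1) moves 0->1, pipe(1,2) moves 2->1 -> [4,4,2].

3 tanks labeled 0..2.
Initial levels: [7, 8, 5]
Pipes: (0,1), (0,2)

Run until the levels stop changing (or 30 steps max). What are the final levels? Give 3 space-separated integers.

Answer: 6 7 7

Derivation:
Step 1: flows [1->0,0->2] -> levels [7 7 6]
Step 2: flows [0=1,0->2] -> levels [6 7 7]
Step 3: flows [1->0,2->0] -> levels [8 6 6]
Step 4: flows [0->1,0->2] -> levels [6 7 7]
  -> period-2 cycle: step 4 state = step 2 state; never stabilizes
  -> state at step 30: (30-2) mod 2 = 0, same as step 2 -> [6 7 7]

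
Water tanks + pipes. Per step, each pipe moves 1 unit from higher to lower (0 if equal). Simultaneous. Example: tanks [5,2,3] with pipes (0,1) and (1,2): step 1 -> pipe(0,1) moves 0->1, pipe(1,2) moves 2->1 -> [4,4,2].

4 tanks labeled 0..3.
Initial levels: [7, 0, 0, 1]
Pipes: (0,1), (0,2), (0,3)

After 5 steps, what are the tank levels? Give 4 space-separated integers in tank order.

Answer: 4 1 1 2

Derivation:
Step 1: flows [0->1,0->2,0->3] -> levels [4 1 1 2]
Step 2: flows [0->1,0->2,0->3] -> levels [1 2 2 3]
Step 3: flows [1->0,2->0,3->0] -> levels [4 1 1 2]
  -> period-2 cycle: step 3 state = step 1 state
  -> state at step 5: (5-1) mod 2 = 0, same as step 1 -> [4 1 1 2]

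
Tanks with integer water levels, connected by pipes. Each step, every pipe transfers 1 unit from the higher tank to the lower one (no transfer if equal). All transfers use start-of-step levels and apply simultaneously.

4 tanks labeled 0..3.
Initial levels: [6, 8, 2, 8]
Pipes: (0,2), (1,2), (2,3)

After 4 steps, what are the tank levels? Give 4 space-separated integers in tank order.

Step 1: flows [0->2,1->2,3->2] -> levels [5 7 5 7]
Step 2: flows [0=2,1->2,3->2] -> levels [5 6 7 6]
Step 3: flows [2->0,2->1,2->3] -> levels [6 7 4 7]
Step 4: flows [0->2,1->2,3->2] -> levels [5 6 7 6]

Answer: 5 6 7 6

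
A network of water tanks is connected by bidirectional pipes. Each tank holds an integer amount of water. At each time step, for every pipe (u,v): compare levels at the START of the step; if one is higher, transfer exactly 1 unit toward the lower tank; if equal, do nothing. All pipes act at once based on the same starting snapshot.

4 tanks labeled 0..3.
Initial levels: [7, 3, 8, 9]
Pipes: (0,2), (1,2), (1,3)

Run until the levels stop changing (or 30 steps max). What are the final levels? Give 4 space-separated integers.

Answer: 7 8 6 6

Derivation:
Step 1: flows [2->0,2->1,3->1] -> levels [8 5 6 8]
Step 2: flows [0->2,2->1,3->1] -> levels [7 7 6 7]
Step 3: flows [0->2,1->2,1=3] -> levels [6 6 8 7]
Step 4: flows [2->0,2->1,3->1] -> levels [7 8 6 6]
Step 5: flows [0->2,1->2,1->3] -> levels [6 6 8 7]
  -> period-2 cycle: step 5 state = step 3 state; never stabilizes
  -> state at step 30: (30-3) mod 2 = 1, same as step 4 -> [7 8 6 6]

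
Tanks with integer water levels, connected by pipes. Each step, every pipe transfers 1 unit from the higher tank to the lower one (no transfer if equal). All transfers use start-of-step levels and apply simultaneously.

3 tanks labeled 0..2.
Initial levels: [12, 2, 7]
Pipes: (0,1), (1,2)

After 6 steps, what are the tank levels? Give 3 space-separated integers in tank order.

Step 1: flows [0->1,2->1] -> levels [11 4 6]
Step 2: flows [0->1,2->1] -> levels [10 6 5]
Step 3: flows [0->1,1->2] -> levels [9 6 6]
Step 4: flows [0->1,1=2] -> levels [8 7 6]
Step 5: flows [0->1,1->2] -> levels [7 7 7]
Step 6: flows [0=1,1=2] -> levels [7 7 7]

Answer: 7 7 7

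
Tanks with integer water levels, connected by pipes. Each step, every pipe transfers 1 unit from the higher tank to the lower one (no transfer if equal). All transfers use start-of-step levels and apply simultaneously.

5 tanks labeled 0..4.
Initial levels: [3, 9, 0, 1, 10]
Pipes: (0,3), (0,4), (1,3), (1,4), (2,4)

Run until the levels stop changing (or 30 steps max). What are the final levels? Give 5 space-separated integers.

Step 1: flows [0->3,4->0,1->3,4->1,4->2] -> levels [3 9 1 3 7]
Step 2: flows [0=3,4->0,1->3,1->4,4->2] -> levels [4 7 2 4 6]
Step 3: flows [0=3,4->0,1->3,1->4,4->2] -> levels [5 5 3 5 5]
Step 4: flows [0=3,0=4,1=3,1=4,4->2] -> levels [5 5 4 5 4]
Step 5: flows [0=3,0->4,1=3,1->4,2=4] -> levels [4 4 4 5 6]
Step 6: flows [3->0,4->0,3->1,4->1,4->2] -> levels [6 6 5 3 3]
Step 7: flows [0->3,0->4,1->3,1->4,2->4] -> levels [4 4 4 5 6]
  -> period-2 cycle: step 7 state = step 5 state; never stabilizes
  -> state at step 30: (30-5) mod 2 = 1, same as step 6 -> [6 6 5 3 3]

Answer: 6 6 5 3 3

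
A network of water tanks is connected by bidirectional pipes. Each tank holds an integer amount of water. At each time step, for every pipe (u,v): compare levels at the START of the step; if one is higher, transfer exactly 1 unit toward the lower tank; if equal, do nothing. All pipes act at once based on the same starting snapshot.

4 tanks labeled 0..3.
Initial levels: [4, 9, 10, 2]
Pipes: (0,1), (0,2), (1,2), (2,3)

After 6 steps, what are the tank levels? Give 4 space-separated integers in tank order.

Step 1: flows [1->0,2->0,2->1,2->3] -> levels [6 9 7 3]
Step 2: flows [1->0,2->0,1->2,2->3] -> levels [8 7 6 4]
Step 3: flows [0->1,0->2,1->2,2->3] -> levels [6 7 7 5]
Step 4: flows [1->0,2->0,1=2,2->3] -> levels [8 6 5 6]
Step 5: flows [0->1,0->2,1->2,3->2] -> levels [6 6 8 5]
Step 6: flows [0=1,2->0,2->1,2->3] -> levels [7 7 5 6]

Answer: 7 7 5 6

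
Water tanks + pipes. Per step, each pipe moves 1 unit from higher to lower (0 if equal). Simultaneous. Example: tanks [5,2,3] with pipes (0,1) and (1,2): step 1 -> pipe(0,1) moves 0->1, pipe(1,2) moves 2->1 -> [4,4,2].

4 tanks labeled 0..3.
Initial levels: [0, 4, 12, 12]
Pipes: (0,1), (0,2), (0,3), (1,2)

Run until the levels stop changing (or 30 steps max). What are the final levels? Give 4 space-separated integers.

Step 1: flows [1->0,2->0,3->0,2->1] -> levels [3 4 10 11]
Step 2: flows [1->0,2->0,3->0,2->1] -> levels [6 4 8 10]
Step 3: flows [0->1,2->0,3->0,2->1] -> levels [7 6 6 9]
Step 4: flows [0->1,0->2,3->0,1=2] -> levels [6 7 7 8]
Step 5: flows [1->0,2->0,3->0,1=2] -> levels [9 6 6 7]
Step 6: flows [0->1,0->2,0->3,1=2] -> levels [6 7 7 8]
  -> period-2 cycle: step 6 state = step 4 state; never stabilizes
  -> state at step 30: (30-4) mod 2 = 0, same as step 4 -> [6 7 7 8]

Answer: 6 7 7 8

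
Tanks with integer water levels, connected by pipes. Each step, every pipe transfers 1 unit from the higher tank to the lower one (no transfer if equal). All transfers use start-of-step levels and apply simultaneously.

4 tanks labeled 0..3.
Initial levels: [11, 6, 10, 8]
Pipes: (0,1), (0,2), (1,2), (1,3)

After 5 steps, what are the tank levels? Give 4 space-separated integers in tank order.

Step 1: flows [0->1,0->2,2->1,3->1] -> levels [9 9 10 7]
Step 2: flows [0=1,2->0,2->1,1->3] -> levels [10 9 8 8]
Step 3: flows [0->1,0->2,1->2,1->3] -> levels [8 8 10 9]
Step 4: flows [0=1,2->0,2->1,3->1] -> levels [9 10 8 8]
Step 5: flows [1->0,0->2,1->2,1->3] -> levels [9 7 10 9]

Answer: 9 7 10 9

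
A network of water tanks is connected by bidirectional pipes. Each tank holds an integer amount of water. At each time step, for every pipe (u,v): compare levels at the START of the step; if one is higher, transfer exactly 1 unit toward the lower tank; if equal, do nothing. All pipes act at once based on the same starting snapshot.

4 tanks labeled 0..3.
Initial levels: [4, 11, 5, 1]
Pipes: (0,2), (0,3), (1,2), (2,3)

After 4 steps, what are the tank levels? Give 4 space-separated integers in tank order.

Step 1: flows [2->0,0->3,1->2,2->3] -> levels [4 10 4 3]
Step 2: flows [0=2,0->3,1->2,2->3] -> levels [3 9 4 5]
Step 3: flows [2->0,3->0,1->2,3->2] -> levels [5 8 5 3]
Step 4: flows [0=2,0->3,1->2,2->3] -> levels [4 7 5 5]

Answer: 4 7 5 5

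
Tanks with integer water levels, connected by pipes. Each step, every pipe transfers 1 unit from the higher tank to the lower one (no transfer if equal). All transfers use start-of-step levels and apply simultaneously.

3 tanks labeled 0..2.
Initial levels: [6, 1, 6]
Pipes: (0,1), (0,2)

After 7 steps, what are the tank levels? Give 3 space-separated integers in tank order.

Step 1: flows [0->1,0=2] -> levels [5 2 6]
Step 2: flows [0->1,2->0] -> levels [5 3 5]
Step 3: flows [0->1,0=2] -> levels [4 4 5]
Step 4: flows [0=1,2->0] -> levels [5 4 4]
Step 5: flows [0->1,0->2] -> levels [3 5 5]
Step 6: flows [1->0,2->0] -> levels [5 4 4]
  -> period-2 cycle: step 6 state = step 4 state
  -> state at step 7: (7-4) mod 2 = 1, same as step 5 -> [3 5 5]

Answer: 3 5 5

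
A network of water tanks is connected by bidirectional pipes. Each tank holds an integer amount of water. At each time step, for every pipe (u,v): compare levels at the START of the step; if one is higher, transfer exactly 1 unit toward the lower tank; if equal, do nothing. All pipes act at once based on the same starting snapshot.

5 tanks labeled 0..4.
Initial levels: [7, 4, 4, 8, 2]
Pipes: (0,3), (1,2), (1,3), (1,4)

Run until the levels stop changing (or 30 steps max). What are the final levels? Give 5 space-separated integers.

Step 1: flows [3->0,1=2,3->1,1->4] -> levels [8 4 4 6 3]
Step 2: flows [0->3,1=2,3->1,1->4] -> levels [7 4 4 6 4]
Step 3: flows [0->3,1=2,3->1,1=4] -> levels [6 5 4 6 4]
Step 4: flows [0=3,1->2,3->1,1->4] -> levels [6 4 5 5 5]
Step 5: flows [0->3,2->1,3->1,4->1] -> levels [5 7 4 5 4]
Step 6: flows [0=3,1->2,1->3,1->4] -> levels [5 4 5 6 5]
Step 7: flows [3->0,2->1,3->1,4->1] -> levels [6 7 4 4 4]
Step 8: flows [0->3,1->2,1->3,1->4] -> levels [5 4 5 6 5]
  -> period-2 cycle: step 8 state = step 6 state; never stabilizes
  -> state at step 30: (30-6) mod 2 = 0, same as step 6 -> [5 4 5 6 5]

Answer: 5 4 5 6 5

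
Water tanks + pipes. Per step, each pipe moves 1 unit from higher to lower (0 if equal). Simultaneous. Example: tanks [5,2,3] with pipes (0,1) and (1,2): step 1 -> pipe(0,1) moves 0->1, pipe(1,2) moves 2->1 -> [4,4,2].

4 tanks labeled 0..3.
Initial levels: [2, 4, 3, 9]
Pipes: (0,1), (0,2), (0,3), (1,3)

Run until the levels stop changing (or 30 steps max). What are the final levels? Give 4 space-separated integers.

Answer: 3 5 5 5

Derivation:
Step 1: flows [1->0,2->0,3->0,3->1] -> levels [5 4 2 7]
Step 2: flows [0->1,0->2,3->0,3->1] -> levels [4 6 3 5]
Step 3: flows [1->0,0->2,3->0,1->3] -> levels [5 4 4 5]
Step 4: flows [0->1,0->2,0=3,3->1] -> levels [3 6 5 4]
Step 5: flows [1->0,2->0,3->0,1->3] -> levels [6 4 4 4]
Step 6: flows [0->1,0->2,0->3,1=3] -> levels [3 5 5 5]
Step 7: flows [1->0,2->0,3->0,1=3] -> levels [6 4 4 4]
  -> period-2 cycle: step 7 state = step 5 state; never stabilizes
  -> state at step 30: (30-5) mod 2 = 1, same as step 6 -> [3 5 5 5]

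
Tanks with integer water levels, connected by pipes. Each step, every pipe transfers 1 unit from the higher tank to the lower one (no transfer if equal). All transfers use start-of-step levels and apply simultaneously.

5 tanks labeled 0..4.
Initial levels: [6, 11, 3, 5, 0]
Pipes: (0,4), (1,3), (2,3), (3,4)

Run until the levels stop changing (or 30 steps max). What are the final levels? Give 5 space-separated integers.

Step 1: flows [0->4,1->3,3->2,3->4] -> levels [5 10 4 4 2]
Step 2: flows [0->4,1->3,2=3,3->4] -> levels [4 9 4 4 4]
Step 3: flows [0=4,1->3,2=3,3=4] -> levels [4 8 4 5 4]
Step 4: flows [0=4,1->3,3->2,3->4] -> levels [4 7 5 4 5]
Step 5: flows [4->0,1->3,2->3,4->3] -> levels [5 6 4 7 3]
Step 6: flows [0->4,3->1,3->2,3->4] -> levels [4 7 5 4 5]
  -> period-2 cycle: step 6 state = step 4 state; never stabilizes
  -> state at step 30: (30-4) mod 2 = 0, same as step 4 -> [4 7 5 4 5]

Answer: 4 7 5 4 5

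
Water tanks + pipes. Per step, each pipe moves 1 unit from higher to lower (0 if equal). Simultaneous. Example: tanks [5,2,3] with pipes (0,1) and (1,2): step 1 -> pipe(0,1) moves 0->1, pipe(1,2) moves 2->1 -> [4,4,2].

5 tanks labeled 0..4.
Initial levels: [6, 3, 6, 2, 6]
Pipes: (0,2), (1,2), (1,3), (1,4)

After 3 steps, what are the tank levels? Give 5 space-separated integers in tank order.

Step 1: flows [0=2,2->1,1->3,4->1] -> levels [6 4 5 3 5]
Step 2: flows [0->2,2->1,1->3,4->1] -> levels [5 5 5 4 4]
Step 3: flows [0=2,1=2,1->3,1->4] -> levels [5 3 5 5 5]

Answer: 5 3 5 5 5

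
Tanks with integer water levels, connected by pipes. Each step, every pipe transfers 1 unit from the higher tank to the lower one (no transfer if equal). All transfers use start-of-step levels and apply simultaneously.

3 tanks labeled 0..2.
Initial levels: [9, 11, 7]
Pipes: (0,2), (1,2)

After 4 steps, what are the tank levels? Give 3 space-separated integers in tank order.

Step 1: flows [0->2,1->2] -> levels [8 10 9]
Step 2: flows [2->0,1->2] -> levels [9 9 9]
Step 3: flows [0=2,1=2] -> levels [9 9 9]
  -> stable; steps 4..4 unchanged -> [9 9 9]

Answer: 9 9 9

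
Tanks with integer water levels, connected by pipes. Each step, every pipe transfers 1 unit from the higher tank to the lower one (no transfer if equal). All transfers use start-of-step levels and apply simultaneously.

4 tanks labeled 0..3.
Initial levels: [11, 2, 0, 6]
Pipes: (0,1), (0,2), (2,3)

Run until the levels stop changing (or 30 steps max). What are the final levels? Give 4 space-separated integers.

Step 1: flows [0->1,0->2,3->2] -> levels [9 3 2 5]
Step 2: flows [0->1,0->2,3->2] -> levels [7 4 4 4]
Step 3: flows [0->1,0->2,2=3] -> levels [5 5 5 4]
Step 4: flows [0=1,0=2,2->3] -> levels [5 5 4 5]
Step 5: flows [0=1,0->2,3->2] -> levels [4 5 6 4]
Step 6: flows [1->0,2->0,2->3] -> levels [6 4 4 5]
Step 7: flows [0->1,0->2,3->2] -> levels [4 5 6 4]
  -> period-2 cycle: step 7 state = step 5 state; never stabilizes
  -> state at step 30: (30-5) mod 2 = 1, same as step 6 -> [6 4 4 5]

Answer: 6 4 4 5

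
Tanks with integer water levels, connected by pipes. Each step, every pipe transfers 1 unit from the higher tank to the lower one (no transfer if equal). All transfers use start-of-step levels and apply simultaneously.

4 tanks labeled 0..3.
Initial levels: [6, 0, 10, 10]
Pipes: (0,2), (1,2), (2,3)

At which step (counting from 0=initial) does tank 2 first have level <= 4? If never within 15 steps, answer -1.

Answer: -1

Derivation:
Step 1: flows [2->0,2->1,2=3] -> levels [7 1 8 10]
Step 2: flows [2->0,2->1,3->2] -> levels [8 2 7 9]
Step 3: flows [0->2,2->1,3->2] -> levels [7 3 8 8]
Step 4: flows [2->0,2->1,2=3] -> levels [8 4 6 8]
Step 5: flows [0->2,2->1,3->2] -> levels [7 5 7 7]
Step 6: flows [0=2,2->1,2=3] -> levels [7 6 6 7]
Step 7: flows [0->2,1=2,3->2] -> levels [6 6 8 6]
Step 8: flows [2->0,2->1,2->3] -> levels [7 7 5 7]
Step 9: flows [0->2,1->2,3->2] -> levels [6 6 8 6]
  -> period-2 cycle (repeats step 7); tank 2 never drops to <=4
Tank 2 never reaches <=4 within 15 steps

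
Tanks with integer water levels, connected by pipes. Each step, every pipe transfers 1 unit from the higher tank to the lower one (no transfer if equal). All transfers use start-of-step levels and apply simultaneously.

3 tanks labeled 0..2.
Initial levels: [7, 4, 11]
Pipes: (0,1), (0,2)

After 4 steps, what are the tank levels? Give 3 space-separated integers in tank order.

Step 1: flows [0->1,2->0] -> levels [7 5 10]
Step 2: flows [0->1,2->0] -> levels [7 6 9]
Step 3: flows [0->1,2->0] -> levels [7 7 8]
Step 4: flows [0=1,2->0] -> levels [8 7 7]

Answer: 8 7 7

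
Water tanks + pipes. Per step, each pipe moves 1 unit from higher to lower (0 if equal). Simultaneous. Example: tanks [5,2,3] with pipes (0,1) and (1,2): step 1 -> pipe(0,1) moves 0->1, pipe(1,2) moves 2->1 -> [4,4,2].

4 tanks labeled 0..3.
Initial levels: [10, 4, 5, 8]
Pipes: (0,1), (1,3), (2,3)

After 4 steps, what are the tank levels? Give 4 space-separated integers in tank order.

Step 1: flows [0->1,3->1,3->2] -> levels [9 6 6 6]
Step 2: flows [0->1,1=3,2=3] -> levels [8 7 6 6]
Step 3: flows [0->1,1->3,2=3] -> levels [7 7 6 7]
Step 4: flows [0=1,1=3,3->2] -> levels [7 7 7 6]

Answer: 7 7 7 6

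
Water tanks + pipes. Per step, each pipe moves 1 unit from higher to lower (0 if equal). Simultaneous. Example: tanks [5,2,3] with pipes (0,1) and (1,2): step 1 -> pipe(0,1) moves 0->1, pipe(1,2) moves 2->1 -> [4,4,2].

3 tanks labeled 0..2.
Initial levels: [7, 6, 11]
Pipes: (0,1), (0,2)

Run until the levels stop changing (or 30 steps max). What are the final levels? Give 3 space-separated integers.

Step 1: flows [0->1,2->0] -> levels [7 7 10]
Step 2: flows [0=1,2->0] -> levels [8 7 9]
Step 3: flows [0->1,2->0] -> levels [8 8 8]
Step 4: flows [0=1,0=2] -> levels [8 8 8]
  -> stable (no change)

Answer: 8 8 8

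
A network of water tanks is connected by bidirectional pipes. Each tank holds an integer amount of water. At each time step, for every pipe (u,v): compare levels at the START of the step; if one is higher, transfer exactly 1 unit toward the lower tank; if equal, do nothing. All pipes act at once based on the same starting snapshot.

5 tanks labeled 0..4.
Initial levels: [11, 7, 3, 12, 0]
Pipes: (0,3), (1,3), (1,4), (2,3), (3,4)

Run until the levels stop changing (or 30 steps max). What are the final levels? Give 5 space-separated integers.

Answer: 7 7 7 5 7

Derivation:
Step 1: flows [3->0,3->1,1->4,3->2,3->4] -> levels [12 7 4 8 2]
Step 2: flows [0->3,3->1,1->4,3->2,3->4] -> levels [11 7 5 6 4]
Step 3: flows [0->3,1->3,1->4,3->2,3->4] -> levels [10 5 6 6 6]
Step 4: flows [0->3,3->1,4->1,2=3,3=4] -> levels [9 7 6 6 5]
Step 5: flows [0->3,1->3,1->4,2=3,3->4] -> levels [8 5 6 7 7]
Step 6: flows [0->3,3->1,4->1,3->2,3=4] -> levels [7 7 7 6 6]
Step 7: flows [0->3,1->3,1->4,2->3,3=4] -> levels [6 5 6 9 7]
Step 8: flows [3->0,3->1,4->1,3->2,3->4] -> levels [7 7 7 5 7]
Step 9: flows [0->3,1->3,1=4,2->3,4->3] -> levels [6 6 6 9 6]
Step 10: flows [3->0,3->1,1=4,3->2,3->4] -> levels [7 7 7 5 7]
  -> period-2 cycle: step 10 state = step 8 state; never stabilizes
  -> state at step 30: (30-8) mod 2 = 0, same as step 8 -> [7 7 7 5 7]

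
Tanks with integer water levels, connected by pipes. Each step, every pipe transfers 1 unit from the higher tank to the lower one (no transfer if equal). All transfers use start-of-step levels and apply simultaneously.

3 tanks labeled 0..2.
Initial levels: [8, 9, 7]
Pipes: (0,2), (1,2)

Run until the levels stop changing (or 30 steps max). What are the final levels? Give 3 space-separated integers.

Answer: 8 9 7

Derivation:
Step 1: flows [0->2,1->2] -> levels [7 8 9]
Step 2: flows [2->0,2->1] -> levels [8 9 7]
  -> period-2 cycle: step 2 state = step 0 state; never stabilizes
  -> state at step 30: (30-0) mod 2 = 0, same as step 0 -> [8 9 7]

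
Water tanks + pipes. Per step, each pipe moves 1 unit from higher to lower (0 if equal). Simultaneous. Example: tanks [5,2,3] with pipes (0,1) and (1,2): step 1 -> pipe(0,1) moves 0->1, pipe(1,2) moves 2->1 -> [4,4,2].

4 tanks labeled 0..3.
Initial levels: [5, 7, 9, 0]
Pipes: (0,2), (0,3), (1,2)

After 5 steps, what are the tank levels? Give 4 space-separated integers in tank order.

Step 1: flows [2->0,0->3,2->1] -> levels [5 8 7 1]
Step 2: flows [2->0,0->3,1->2] -> levels [5 7 7 2]
Step 3: flows [2->0,0->3,1=2] -> levels [5 7 6 3]
Step 4: flows [2->0,0->3,1->2] -> levels [5 6 6 4]
Step 5: flows [2->0,0->3,1=2] -> levels [5 6 5 5]

Answer: 5 6 5 5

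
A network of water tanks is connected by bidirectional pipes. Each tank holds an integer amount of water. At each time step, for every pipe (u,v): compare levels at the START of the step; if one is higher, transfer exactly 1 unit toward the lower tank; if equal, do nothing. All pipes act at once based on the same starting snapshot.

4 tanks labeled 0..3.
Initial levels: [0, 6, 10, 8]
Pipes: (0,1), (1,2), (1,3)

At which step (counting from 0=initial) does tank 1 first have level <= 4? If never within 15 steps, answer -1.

Step 1: flows [1->0,2->1,3->1] -> levels [1 7 9 7]
Step 2: flows [1->0,2->1,1=3] -> levels [2 7 8 7]
Step 3: flows [1->0,2->1,1=3] -> levels [3 7 7 7]
Step 4: flows [1->0,1=2,1=3] -> levels [4 6 7 7]
Step 5: flows [1->0,2->1,3->1] -> levels [5 7 6 6]
Step 6: flows [1->0,1->2,1->3] -> levels [6 4 7 7]
Tank 1 first reaches <=4 at step 6

Answer: 6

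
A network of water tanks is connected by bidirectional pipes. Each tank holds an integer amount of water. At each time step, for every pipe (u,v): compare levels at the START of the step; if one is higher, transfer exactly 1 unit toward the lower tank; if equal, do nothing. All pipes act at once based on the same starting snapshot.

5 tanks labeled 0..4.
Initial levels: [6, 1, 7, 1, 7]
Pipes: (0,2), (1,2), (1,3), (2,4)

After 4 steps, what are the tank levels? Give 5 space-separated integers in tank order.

Answer: 5 3 6 3 5

Derivation:
Step 1: flows [2->0,2->1,1=3,2=4] -> levels [7 2 5 1 7]
Step 2: flows [0->2,2->1,1->3,4->2] -> levels [6 2 6 2 6]
Step 3: flows [0=2,2->1,1=3,2=4] -> levels [6 3 5 2 6]
Step 4: flows [0->2,2->1,1->3,4->2] -> levels [5 3 6 3 5]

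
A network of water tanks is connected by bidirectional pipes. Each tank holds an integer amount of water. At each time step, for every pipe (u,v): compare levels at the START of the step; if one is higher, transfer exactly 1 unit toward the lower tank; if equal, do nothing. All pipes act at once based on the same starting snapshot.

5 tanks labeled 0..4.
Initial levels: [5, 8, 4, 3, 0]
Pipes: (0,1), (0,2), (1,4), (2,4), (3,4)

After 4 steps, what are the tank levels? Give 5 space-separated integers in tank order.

Answer: 5 3 3 3 6

Derivation:
Step 1: flows [1->0,0->2,1->4,2->4,3->4] -> levels [5 6 4 2 3]
Step 2: flows [1->0,0->2,1->4,2->4,4->3] -> levels [5 4 4 3 4]
Step 3: flows [0->1,0->2,1=4,2=4,4->3] -> levels [3 5 5 4 3]
Step 4: flows [1->0,2->0,1->4,2->4,3->4] -> levels [5 3 3 3 6]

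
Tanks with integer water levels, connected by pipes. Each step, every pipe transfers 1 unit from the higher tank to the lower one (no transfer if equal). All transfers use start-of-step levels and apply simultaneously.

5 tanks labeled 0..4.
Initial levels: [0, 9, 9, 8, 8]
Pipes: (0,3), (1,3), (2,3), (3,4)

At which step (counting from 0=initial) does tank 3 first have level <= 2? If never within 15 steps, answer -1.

Step 1: flows [3->0,1->3,2->3,3=4] -> levels [1 8 8 9 8]
Step 2: flows [3->0,3->1,3->2,3->4] -> levels [2 9 9 5 9]
Step 3: flows [3->0,1->3,2->3,4->3] -> levels [3 8 8 7 8]
Step 4: flows [3->0,1->3,2->3,4->3] -> levels [4 7 7 9 7]
Step 5: flows [3->0,3->1,3->2,3->4] -> levels [5 8 8 5 8]
Step 6: flows [0=3,1->3,2->3,4->3] -> levels [5 7 7 8 7]
Step 7: flows [3->0,3->1,3->2,3->4] -> levels [6 8 8 4 8]
Step 8: flows [0->3,1->3,2->3,4->3] -> levels [5 7 7 8 7]
  -> period-2 cycle (repeats step 6); tank 3 never drops to <=2
Tank 3 never reaches <=2 within 15 steps

Answer: -1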